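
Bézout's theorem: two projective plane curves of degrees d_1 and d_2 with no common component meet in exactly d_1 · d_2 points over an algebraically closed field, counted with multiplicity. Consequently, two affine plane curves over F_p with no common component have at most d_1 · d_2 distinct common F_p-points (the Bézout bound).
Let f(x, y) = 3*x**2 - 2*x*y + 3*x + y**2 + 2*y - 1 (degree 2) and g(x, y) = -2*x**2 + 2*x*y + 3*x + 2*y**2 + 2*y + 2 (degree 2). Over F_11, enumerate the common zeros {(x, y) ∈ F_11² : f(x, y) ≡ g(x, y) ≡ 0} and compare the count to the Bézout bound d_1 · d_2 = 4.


Common zeros: {(7, 5)}; count = 1; Bézout bound = 4.

deg(f) = 2, deg(g) = 2, so Bézout bound = 4.
Scan x ∈ F_11. For each x, list the y ∈ F_11 with f(x, y) ≡ 0 and those with g(x, y) ≡ 0 (mod 11); the common zeros in that column are the intersection.
  x = 0: f ≡ 0 at y ∈ ∅; g ≡ 0 at y ∈ ∅; common: ∅.
  x = 1: f ≡ 0 at y ∈ ∅; g ≡ 0 at y ∈ {3, 6}; common: ∅.
  x = 2: f ≡ 0 at y ∈ ∅; g ≡ 0 at y ∈ {0, 8}; common: ∅.
  x = 3: f ≡ 0 at y ∈ ∅; g ≡ 0 at y ∈ ∅; common: ∅.
  x = 4: f ≡ 0 at y ∈ {7, 10}; g ≡ 0 at y ∈ ∅; common: ∅.
  x = 5: f ≡ 0 at y ∈ {2, 6}; g ≡ 0 at y ∈ {0, 5}; common: ∅.
  x = 6: f ≡ 0 at y ∈ ∅; g ≡ 0 at y ∈ ∅; common: ∅.
  x = 7: f ≡ 0 at y ∈ {5, 7}; g ≡ 0 at y ∈ {5, 9}; common: {5}.
  x = 8: f ≡ 0 at y ∈ ∅; g ≡ 0 at y ∈ ∅; common: ∅.
  x = 9: f ≡ 0 at y ∈ {6, 10}; g ≡ 0 at y ∈ {3, 9}; common: ∅.
  x = 10: f ≡ 0 at y ∈ {2, 5}; g ≡ 0 at y ∈ ∅; common: ∅.
Collecting: common zeros = {(7, 5)}, so the count is 1.
Comparison with the Bézout bound: 1 ≤ 4 = deg(f)·deg(g), as expected for curves with no common component (the affine F_11-count falls short of the bound because intersections may lie at infinity, over extension fields, or carry multiplicity).


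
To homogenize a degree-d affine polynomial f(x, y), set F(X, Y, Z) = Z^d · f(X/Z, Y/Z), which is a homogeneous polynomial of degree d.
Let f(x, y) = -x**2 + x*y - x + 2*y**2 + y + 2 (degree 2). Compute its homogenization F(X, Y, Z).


F(X, Y, Z) = -X**2 + X*Y - X*Z + 2*Y**2 + Y*Z + 2*Z**2

deg(f) = 2.
Substitute x = X/Z, y = Y/Z into f, then multiply by Z^2.
  monomial -1·x^2·y^0 ↦ -1·X^2·Y^0·Z^0.
  monomial 1·x^1·y^1 ↦ 1·X^1·Y^1·Z^0.
  monomial -1·x^1·y^0 ↦ -1·X^1·Y^0·Z^1.
  monomial 2·x^0·y^2 ↦ 2·X^0·Y^2·Z^0.
  monomial 1·x^0·y^1 ↦ 1·X^0·Y^1·Z^1.
  monomial 2·x^0·y^0 ↦ 2·X^0·Y^0·Z^2.
Collecting: F(X, Y, Z) = -X**2 + X*Y - X*Z + 2*Y**2 + Y*Z + 2*Z**2.


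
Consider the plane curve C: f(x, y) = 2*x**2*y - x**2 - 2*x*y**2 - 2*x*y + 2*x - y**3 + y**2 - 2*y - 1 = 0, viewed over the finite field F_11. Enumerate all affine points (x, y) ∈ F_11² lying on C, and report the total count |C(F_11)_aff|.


Affine F_11-points: {(1, 0), (1, 4), (1, 6), (3, 1), (4, 3), (5, 5), (6, 4), (7, 3), (9, 8), (10, 1), (10, 5), (10, 8)}; count = 12.

For each of the 121 pairs (x, y) ∈ F_11², evaluate f(x, y) mod 11. Record the zeros.
  x = 0: [0↦10, 1↦8, 2↦2, 3↦8, 4↦9, 5↦10, 6↦5, 7↦10, 8↦8, 9↦4, 10↦3]  zeros at y ∈ ∅
  x = 1: [0↦0, 1↦7, 2↦6, 3↦2, 4↦0, 5↦5, 6↦0, 7↦1, 8↦2, 9↦8, 10↦2]  zeros at y ∈ {0, 4, 6}
  x = 2: [0↦10, 1↦8, 2↦5, 3↦6, 4↦5, 5↦7, 6↦6, 7↦7, 8↦4, 9↦2, 10↦6]  zeros at y ∈ ∅
  x = 3: [0↦7, 1↦0, 2↦10, 3↦9, 4↦2, 5↦5, 6↦1, 7↦6, 8↦3, 9↦8, 10↦4]  zeros at y ∈ {1}
  x = 4: [0↦2, 1↦5, 2↦10, 3↦0, 4↦2, 5↦10, 6↦7, 7↦9, 8↦10, 9↦4, 10↦7]  zeros at y ∈ {3}
  x = 5: [0↦6, 1↦1, 2↦5, 3↦1, 4↦5, 5↦0, 6↦2, 7↦5, 8↦3, 9↦1, 10↦4]  zeros at y ∈ {5}
  x = 6: [0↦8, 1↦10, 2↦6, 3↦1, 4↦0, 5↦8, 6↦8, 7↦5, 8↦4, 9↦10, 10↦6]  zeros at y ∈ {4}
  x = 7: [0↦8, 1↦10, 2↦2, 3↦0, 4↦9, 5↦1, 6↦3, 7↦9, 8↦2, 9↦9, 10↦2]  zeros at y ∈ {3}
  x = 8: [0↦6, 1↦1, 2↦4, 3↦9, 4↦10, 5↦1, 6↦9, 7↦6, 8↦8, 9↦9, 10↦3]  zeros at y ∈ ∅
  x = 9: [0↦2, 1↦5, 2↦1, 3↦6, 4↦3, 5↦8, 6↦4, 7↦7, 8↦0, 9↦10, 10↦9]  zeros at y ∈ {8}
  x = 10: [0↦7, 1↦0, 2↦4, 3↦2, 4↦10, 5↦0, 6↦10, 7↦1, 8↦0, 9↦1, 10↦9]  zeros at y ∈ {1, 5, 8}
Collecting zeros: affine points = {(1, 0), (1, 4), (1, 6), (3, 1), (4, 3), (5, 5), (6, 4), (7, 3), (9, 8), (10, 1), (10, 5), (10, 8)}.
Total count |C(F_11)_aff| = 12.


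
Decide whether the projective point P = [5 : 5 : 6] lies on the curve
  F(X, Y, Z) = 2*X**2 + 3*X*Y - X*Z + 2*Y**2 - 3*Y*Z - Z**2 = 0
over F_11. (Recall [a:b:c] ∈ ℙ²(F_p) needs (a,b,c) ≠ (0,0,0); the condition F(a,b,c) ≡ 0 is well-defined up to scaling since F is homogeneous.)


F(5,5,6) ≡ 8 (mod 11); P is NOT on the curve.

Evaluate F(5, 5, 6) term-by-term (mod 11).
  2*X**2 ↦ 2·25·1·1 = 50
  3*X*Y ↦ 3·5·5·1 = 75
  -X*Z ↦ -1·5·1·6 = -30
  2*Y**2 ↦ 2·1·25·1 = 50
  -3*Y*Z ↦ -3·1·5·6 = -90
  -Z**2 ↦ -1·1·1·36 = -36
Sum: F(5, 5, 6) = (50) + (75) + (-30) + (50) + (-90) + (-36) = 19.
Reducing mod 11: 19 ≡ 8 (mod 11).
Since F(a, b, c) ≡ 8 ≠ 0 (mod 11), P does NOT lie on the curve.


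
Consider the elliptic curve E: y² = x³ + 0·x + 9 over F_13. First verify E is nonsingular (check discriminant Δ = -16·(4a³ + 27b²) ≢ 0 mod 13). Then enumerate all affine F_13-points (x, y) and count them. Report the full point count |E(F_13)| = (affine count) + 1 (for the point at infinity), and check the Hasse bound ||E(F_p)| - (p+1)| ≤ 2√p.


Affine points = {(0, 3), (0, 10), (1, 6), (1, 7), (2, 2), (2, 11), (3, 6), (3, 7), (5, 2), (5, 11), (6, 2), (6, 11), (7, 1), (7, 12), (8, 1), (8, 12), (9, 6), (9, 7), (11, 1), (11, 12)}; affine count = 20; |E(F_13)| = 21.

Discriminant check: Δ ∝ 4a³ + 27b² = 4·0³ + 27·9² = 4·0 + 27·81 ≡ 3 (mod 13). Nonzero ⇒ E is nonsingular.
For each x ∈ F_13, compute rhs = x³ + 0·x + 9 mod 13, then count y ∈ F_13 with y² ≡ rhs.
  x = 0: rhs = 9, matching y values: 3, 10 (2 points).
  x = 1: rhs = 10, matching y values: 6, 7 (2 points).
  x = 2: rhs = 4, matching y values: 2, 11 (2 points).
  x = 3: rhs = 10, matching y values: 6, 7 (2 points).
  x = 4: rhs = 8, matching y values: none (0 points).
  x = 5: rhs = 4, matching y values: 2, 11 (2 points).
  x = 6: rhs = 4, matching y values: 2, 11 (2 points).
  x = 7: rhs = 1, matching y values: 1, 12 (2 points).
  x = 8: rhs = 1, matching y values: 1, 12 (2 points).
  x = 9: rhs = 10, matching y values: 6, 7 (2 points).
  x = 10: rhs = 8, matching y values: none (0 points).
  x = 11: rhs = 1, matching y values: 1, 12 (2 points).
  x = 12: rhs = 8, matching y values: none (0 points).
Total affine count: 20.
Full point count |E(F_13)| = 20 + 1 = 21.
Hasse bound: |21 − (13+1)| = |7| = 7 ≤ 2√13 ≈ 7.2111 ✓.


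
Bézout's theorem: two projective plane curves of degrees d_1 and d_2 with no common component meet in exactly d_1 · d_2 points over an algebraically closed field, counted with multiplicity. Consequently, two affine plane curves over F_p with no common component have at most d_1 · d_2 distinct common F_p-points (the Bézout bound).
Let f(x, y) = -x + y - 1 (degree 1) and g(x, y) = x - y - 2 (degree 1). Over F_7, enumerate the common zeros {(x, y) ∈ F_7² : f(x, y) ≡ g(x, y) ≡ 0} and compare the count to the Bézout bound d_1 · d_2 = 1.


Common zeros: ∅; count = 0; Bézout bound = 1.

deg(f) = 1, deg(g) = 1, so Bézout bound = 1.
Scan x ∈ F_7. For each x, list the y ∈ F_7 with f(x, y) ≡ 0 and those with g(x, y) ≡ 0 (mod 7); the common zeros in that column are the intersection.
  x = 0: f ≡ 0 at y ∈ {1}; g ≡ 0 at y ∈ {5}; common: ∅.
  x = 1: f ≡ 0 at y ∈ {2}; g ≡ 0 at y ∈ {6}; common: ∅.
  x = 2: f ≡ 0 at y ∈ {3}; g ≡ 0 at y ∈ {0}; common: ∅.
  x = 3: f ≡ 0 at y ∈ {4}; g ≡ 0 at y ∈ {1}; common: ∅.
  x = 4: f ≡ 0 at y ∈ {5}; g ≡ 0 at y ∈ {2}; common: ∅.
  x = 5: f ≡ 0 at y ∈ {6}; g ≡ 0 at y ∈ {3}; common: ∅.
  x = 6: f ≡ 0 at y ∈ {0}; g ≡ 0 at y ∈ {4}; common: ∅.
Collecting: common zeros = ∅, so the count is 0.
Comparison with the Bézout bound: 0 ≤ 1 = deg(f)·deg(g), as expected for curves with no common component (the affine F_7-count falls short of the bound because intersections may lie at infinity, over extension fields, or carry multiplicity).


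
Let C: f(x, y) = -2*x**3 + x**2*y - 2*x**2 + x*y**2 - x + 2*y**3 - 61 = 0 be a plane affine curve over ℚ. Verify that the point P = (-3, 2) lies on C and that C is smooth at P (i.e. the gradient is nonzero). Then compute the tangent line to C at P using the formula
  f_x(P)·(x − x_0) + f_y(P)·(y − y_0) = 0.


Tangent line at P: -51*x + 21*y - 195 = 0.

Step 1: f(-3, 2) = 0, so P lies on C.
Step 2: partial derivatives
  f_x(x, y) = -6*x**2 + 2*x*y - 4*x + y**2 - 1, f_y(x, y) = x**2 + 2*x*y + 6*y**2.
  f_x(P) = -51, f_y(P) = 21 (gradient nonzero, so P is smooth).
Step 3: tangent line at P: -51·(x − -3) + 21·(y − 2) = 0.
Expanding: -51*x + 21*y - 195 = 0.


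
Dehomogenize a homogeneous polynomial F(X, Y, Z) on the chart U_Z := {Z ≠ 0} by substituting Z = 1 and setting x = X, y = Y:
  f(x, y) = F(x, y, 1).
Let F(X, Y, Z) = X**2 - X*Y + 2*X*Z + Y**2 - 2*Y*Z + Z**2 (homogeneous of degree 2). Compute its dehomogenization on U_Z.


f(x, y) = x**2 - x*y + 2*x + y**2 - 2*y + 1

On U_Z we set Z = 1. Each monomial c·X^i·Y^j·Z^k in F becomes c·x^i·y^j·1^k = c·x^i·y^j.
Substituting Z = 1: F(X, Y, 1) = x**2 - x*y + 2*x + y**2 - 2*y + 1.
Note: deg(f) ≤ deg(F) = 2; strict inequality happens when F is divisible by Z (lost terms).


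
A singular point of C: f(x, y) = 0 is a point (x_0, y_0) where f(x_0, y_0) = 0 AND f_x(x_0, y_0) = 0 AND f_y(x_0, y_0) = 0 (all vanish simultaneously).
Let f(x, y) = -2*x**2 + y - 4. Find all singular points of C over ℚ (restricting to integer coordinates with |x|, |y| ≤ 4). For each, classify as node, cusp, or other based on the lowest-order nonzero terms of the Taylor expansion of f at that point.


No singular points in the scanned grid; C is smooth there.

Compute partial derivatives:
  f_x = -4*x.
  f_y = 1.
f_y = 1 is a nonzero constant, so f_y never vanishes: no point (x, y) can satisfy f = f_x = f_y = 0. In particular no (x, y) ∈ {−4, ..., 4}² is singular; the curve is smooth.


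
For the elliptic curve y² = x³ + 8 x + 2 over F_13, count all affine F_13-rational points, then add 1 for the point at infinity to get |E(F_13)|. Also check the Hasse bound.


Affine points = {(2, 0), (3, 1), (3, 12), (9, 6), (9, 7), (10, 4), (10, 9), (11, 2), (11, 11)}; affine count = 9; |E(F_13)| = 10.

Discriminant check: Δ ∝ 4a³ + 27b² = 4·8³ + 27·2² = 4·512 + 27·4 ≡ 11 (mod 13). Nonzero ⇒ E is nonsingular.
For each x ∈ F_13, compute rhs = x³ + 8·x + 2 mod 13, then count y ∈ F_13 with y² ≡ rhs.
  x = 0: rhs = 2, matching y values: none (0 points).
  x = 1: rhs = 11, matching y values: none (0 points).
  x = 2: rhs = 0, matching y values: 0 (1 points).
  x = 3: rhs = 1, matching y values: 1, 12 (2 points).
  x = 4: rhs = 7, matching y values: none (0 points).
  x = 5: rhs = 11, matching y values: none (0 points).
  x = 6: rhs = 6, matching y values: none (0 points).
  x = 7: rhs = 11, matching y values: none (0 points).
  x = 8: rhs = 6, matching y values: none (0 points).
  x = 9: rhs = 10, matching y values: 6, 7 (2 points).
  x = 10: rhs = 3, matching y values: 4, 9 (2 points).
  x = 11: rhs = 4, matching y values: 2, 11 (2 points).
  x = 12: rhs = 6, matching y values: none (0 points).
Total affine count: 9.
Full point count |E(F_13)| = 9 + 1 = 10.
Hasse bound: |10 − (13+1)| = |-4| = 4 ≤ 2√13 ≈ 7.2111 ✓.


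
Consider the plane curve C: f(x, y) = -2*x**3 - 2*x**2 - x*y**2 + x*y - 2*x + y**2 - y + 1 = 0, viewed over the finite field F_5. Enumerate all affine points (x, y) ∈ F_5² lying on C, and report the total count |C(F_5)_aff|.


Affine F_5-points: {(1, 0), (1, 1), (1, 2), (1, 3), (1, 4), (4, 3)}; count = 6.

For each of the 25 pairs (x, y) ∈ F_5², evaluate f(x, y) mod 5. Record the zeros.
  x = 0: [0↦1, 1↦1, 2↦3, 3↦2, 4↦3]  zeros at y ∈ ∅
  x = 1: [0↦0, 1↦0, 2↦0, 3↦0, 4↦0]  zeros at y ∈ {0, 1, 2, 3, 4}
  x = 2: [0↦3, 1↦3, 2↦1, 3↦2, 4↦1]  zeros at y ∈ ∅
  x = 3: [0↦3, 1↦3, 2↦4, 3↦1, 4↦4]  zeros at y ∈ ∅
  x = 4: [0↦3, 1↦3, 2↦2, 3↦0, 4↦2]  zeros at y ∈ {3}
Collecting zeros: affine points = {(1, 0), (1, 1), (1, 2), (1, 3), (1, 4), (4, 3)}.
Total count |C(F_5)_aff| = 6.


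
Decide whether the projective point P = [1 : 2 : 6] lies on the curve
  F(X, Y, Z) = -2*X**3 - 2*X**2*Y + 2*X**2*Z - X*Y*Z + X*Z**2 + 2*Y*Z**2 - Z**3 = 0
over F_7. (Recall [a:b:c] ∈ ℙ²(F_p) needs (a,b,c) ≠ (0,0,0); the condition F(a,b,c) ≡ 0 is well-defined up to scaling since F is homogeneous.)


F(1,2,6) ≡ 0 (mod 7); P is on the curve.

Evaluate F(1, 2, 6) term-by-term (mod 7).
  -2*X**3 ↦ -2·1·1·1 = -2
  -2*X**2*Y ↦ -2·1·2·1 = -4
  2*X**2*Z ↦ 2·1·1·6 = 12
  -X*Y*Z ↦ -1·1·2·6 = -12
  X*Z**2 ↦ 1·1·1·36 = 36
  2*Y*Z**2 ↦ 2·1·2·36 = 144
  -Z**3 ↦ -1·1·1·216 = -216
Sum: F(1, 2, 6) = (-2) + (-4) + (12) + (-12) + (36) + (144) + (-216) = -42.
Reducing mod 7: -42 ≡ 0 (mod 7).
Since F(a, b, c) ≡ 0 (mod 7), P lies on the curve.


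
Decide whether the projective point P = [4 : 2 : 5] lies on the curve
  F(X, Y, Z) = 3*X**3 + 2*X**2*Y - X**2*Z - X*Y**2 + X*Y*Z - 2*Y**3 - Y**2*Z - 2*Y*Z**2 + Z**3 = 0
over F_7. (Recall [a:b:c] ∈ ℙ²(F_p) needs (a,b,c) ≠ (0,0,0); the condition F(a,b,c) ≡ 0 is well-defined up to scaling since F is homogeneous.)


F(4,2,5) ≡ 0 (mod 7); P is on the curve.

Evaluate F(4, 2, 5) term-by-term (mod 7).
  3*X**3 ↦ 3·64·1·1 = 192
  2*X**2*Y ↦ 2·16·2·1 = 64
  -X**2*Z ↦ -1·16·1·5 = -80
  -X*Y**2 ↦ -1·4·4·1 = -16
  X*Y*Z ↦ 1·4·2·5 = 40
  -2*Y**3 ↦ -2·1·8·1 = -16
  -Y**2*Z ↦ -1·1·4·5 = -20
  -2*Y*Z**2 ↦ -2·1·2·25 = -100
  Z**3 ↦ 1·1·1·125 = 125
Sum: F(4, 2, 5) = (192) + (64) + (-80) + (-16) + (40) + (-16) + (-20) + (-100) + (125) = 189.
Reducing mod 7: 189 ≡ 0 (mod 7).
Since F(a, b, c) ≡ 0 (mod 7), P lies on the curve.


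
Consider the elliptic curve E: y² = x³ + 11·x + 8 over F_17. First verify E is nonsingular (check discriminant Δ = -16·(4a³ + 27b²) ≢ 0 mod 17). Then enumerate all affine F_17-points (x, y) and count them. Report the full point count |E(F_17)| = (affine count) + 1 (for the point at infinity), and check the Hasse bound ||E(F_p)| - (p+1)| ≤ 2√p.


Affine points = {(0, 5), (0, 12), (2, 2), (2, 15), (3, 0), (5, 1), (5, 16), (6, 1), (6, 16), (8, 8), (8, 9), (10, 8), (10, 9), (11, 7), (11, 10), (12, 7), (12, 10), (13, 6), (13, 11), (14, 4), (14, 13), (16, 8), (16, 9)}; affine count = 23; |E(F_17)| = 24.

Discriminant check: Δ ∝ 4a³ + 27b² = 4·11³ + 27·8² = 4·1331 + 27·64 ≡ 14 (mod 17). Nonzero ⇒ E is nonsingular.
For each x ∈ F_17, compute rhs = x³ + 11·x + 8 mod 17, then count y ∈ F_17 with y² ≡ rhs.
  x = 0: rhs = 8, matching y values: 5, 12 (2 points).
  x = 1: rhs = 3, matching y values: none (0 points).
  x = 2: rhs = 4, matching y values: 2, 15 (2 points).
  x = 3: rhs = 0, matching y values: 0 (1 points).
  x = 4: rhs = 14, matching y values: none (0 points).
  x = 5: rhs = 1, matching y values: 1, 16 (2 points).
  x = 6: rhs = 1, matching y values: 1, 16 (2 points).
  x = 7: rhs = 3, matching y values: none (0 points).
  x = 8: rhs = 13, matching y values: 8, 9 (2 points).
  x = 9: rhs = 3, matching y values: none (0 points).
  x = 10: rhs = 13, matching y values: 8, 9 (2 points).
  x = 11: rhs = 15, matching y values: 7, 10 (2 points).
  x = 12: rhs = 15, matching y values: 7, 10 (2 points).
  x = 13: rhs = 2, matching y values: 6, 11 (2 points).
  x = 14: rhs = 16, matching y values: 4, 13 (2 points).
  x = 15: rhs = 12, matching y values: none (0 points).
  x = 16: rhs = 13, matching y values: 8, 9 (2 points).
Total affine count: 23.
Full point count |E(F_17)| = 23 + 1 = 24.
Hasse bound: |24 − (17+1)| = |6| = 6 ≤ 2√17 ≈ 8.2462 ✓.


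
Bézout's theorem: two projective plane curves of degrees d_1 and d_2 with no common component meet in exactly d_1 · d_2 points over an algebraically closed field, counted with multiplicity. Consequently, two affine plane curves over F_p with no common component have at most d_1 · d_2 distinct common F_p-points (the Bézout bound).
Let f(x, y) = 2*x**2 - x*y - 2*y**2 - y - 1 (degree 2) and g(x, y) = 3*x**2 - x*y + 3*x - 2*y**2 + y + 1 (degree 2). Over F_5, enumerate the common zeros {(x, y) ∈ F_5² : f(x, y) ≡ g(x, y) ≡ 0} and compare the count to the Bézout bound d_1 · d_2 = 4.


Common zeros: ∅; count = 0; Bézout bound = 4.

deg(f) = 2, deg(g) = 2, so Bézout bound = 4.
Scan x ∈ F_5. For each x, list the y ∈ F_5 with f(x, y) ≡ 0 and those with g(x, y) ≡ 0 (mod 5); the common zeros in that column are the intersection.
  x = 0: f ≡ 0 at y ∈ ∅; g ≡ 0 at y ∈ {1, 2}; common: ∅.
  x = 1: f ≡ 0 at y ∈ ∅; g ≡ 0 at y ∈ {1, 4}; common: ∅.
  x = 2: f ≡ 0 at y ∈ {3}; g ≡ 0 at y ∈ ∅; common: ∅.
  x = 3: f ≡ 0 at y ∈ ∅; g ≡ 0 at y ∈ {2}; common: ∅.
  x = 4: f ≡ 0 at y ∈ ∅; g ≡ 0 at y ∈ ∅; common: ∅.
Collecting: common zeros = ∅, so the count is 0.
Comparison with the Bézout bound: 0 ≤ 4 = deg(f)·deg(g), as expected for curves with no common component (the affine F_5-count falls short of the bound because intersections may lie at infinity, over extension fields, or carry multiplicity).


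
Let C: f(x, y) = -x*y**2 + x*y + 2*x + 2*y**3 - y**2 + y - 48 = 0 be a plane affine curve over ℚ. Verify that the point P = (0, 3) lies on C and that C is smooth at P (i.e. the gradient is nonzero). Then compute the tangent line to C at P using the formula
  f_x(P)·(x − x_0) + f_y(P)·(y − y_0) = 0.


Tangent line at P: -4*x + 49*y - 147 = 0.

Step 1: f(0, 3) = 0, so P lies on C.
Step 2: partial derivatives
  f_x(x, y) = -y**2 + y + 2, f_y(x, y) = -2*x*y + x + 6*y**2 - 2*y + 1.
  f_x(P) = -4, f_y(P) = 49 (gradient nonzero, so P is smooth).
Step 3: tangent line at P: -4·(x − 0) + 49·(y − 3) = 0.
Expanding: -4*x + 49*y - 147 = 0.


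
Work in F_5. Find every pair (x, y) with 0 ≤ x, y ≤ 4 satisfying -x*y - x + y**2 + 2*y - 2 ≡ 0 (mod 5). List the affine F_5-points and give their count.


Affine F_5-points: {(2, 2), (2, 3), (3, 0), (3, 1)}; count = 4.

For each of the 25 pairs (x, y) ∈ F_5², evaluate f(x, y) mod 5. Record the zeros.
  x = 0: [0↦3, 1↦1, 2↦1, 3↦3, 4↦2]  zeros at y ∈ ∅
  x = 1: [0↦2, 1↦4, 2↦3, 3↦4, 4↦2]  zeros at y ∈ ∅
  x = 2: [0↦1, 1↦2, 2↦0, 3↦0, 4↦2]  zeros at y ∈ {2, 3}
  x = 3: [0↦0, 1↦0, 2↦2, 3↦1, 4↦2]  zeros at y ∈ {0, 1}
  x = 4: [0↦4, 1↦3, 2↦4, 3↦2, 4↦2]  zeros at y ∈ ∅
Collecting zeros: affine points = {(2, 2), (2, 3), (3, 0), (3, 1)}.
Total count |C(F_5)_aff| = 4.


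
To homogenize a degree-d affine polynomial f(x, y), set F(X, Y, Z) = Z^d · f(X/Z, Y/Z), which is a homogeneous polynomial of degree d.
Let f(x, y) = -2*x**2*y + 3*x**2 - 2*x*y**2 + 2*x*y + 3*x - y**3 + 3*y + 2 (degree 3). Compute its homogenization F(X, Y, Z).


F(X, Y, Z) = -2*X**2*Y + 3*X**2*Z - 2*X*Y**2 + 2*X*Y*Z + 3*X*Z**2 - Y**3 + 3*Y*Z**2 + 2*Z**3

deg(f) = 3.
Substitute x = X/Z, y = Y/Z into f, then multiply by Z^3.
  monomial -2·x^2·y^1 ↦ -2·X^2·Y^1·Z^0.
  monomial 3·x^2·y^0 ↦ 3·X^2·Y^0·Z^1.
  monomial -2·x^1·y^2 ↦ -2·X^1·Y^2·Z^0.
  monomial 2·x^1·y^1 ↦ 2·X^1·Y^1·Z^1.
  monomial 3·x^1·y^0 ↦ 3·X^1·Y^0·Z^2.
  monomial -1·x^0·y^3 ↦ -1·X^0·Y^3·Z^0.
  monomial 3·x^0·y^1 ↦ 3·X^0·Y^1·Z^2.
  monomial 2·x^0·y^0 ↦ 2·X^0·Y^0·Z^3.
Collecting: F(X, Y, Z) = -2*X**2*Y + 3*X**2*Z - 2*X*Y**2 + 2*X*Y*Z + 3*X*Z**2 - Y**3 + 3*Y*Z**2 + 2*Z**3.


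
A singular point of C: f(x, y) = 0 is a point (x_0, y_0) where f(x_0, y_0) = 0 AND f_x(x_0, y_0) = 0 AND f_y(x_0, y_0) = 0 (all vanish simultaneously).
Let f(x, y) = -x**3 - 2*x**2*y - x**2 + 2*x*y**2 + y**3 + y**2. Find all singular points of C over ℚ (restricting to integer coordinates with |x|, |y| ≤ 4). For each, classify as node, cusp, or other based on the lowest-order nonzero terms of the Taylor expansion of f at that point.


Singular points: {(0, 0)}; classification: node.

Compute partial derivatives:
  f_x = -3*x**2 - 4*x*y - 2*x + 2*y**2.
  f_y = -2*x**2 + 4*x*y + 3*y**2 + 2*y.
Scan x_0 ∈ {−4, ..., 4}. For each x_0, f_y(x_0, y) is a polynomial in y; find its integer roots y ∈ {−4, ..., 4}, then test f_x and f at those candidates.
  x = -4: f_y(-4, y) = 3*y**2 - 14*y - 32; no integer root y with |y| ≤ 4.
  x = -3: f_y(-3, y) = 3*y**2 - 10*y - 18; no integer root y with |y| ≤ 4.
  x = -2: f_y(-2, y) = 3*y**2 - 6*y - 8; no integer root y with |y| ≤ 4.
  x = -1: f_y(-1, y) = 3*y**2 - 2*y - 2; no integer root y with |y| ≤ 4.
  x = 0: f_y(0, y) = 3*y**2 + 2*y; vanishes at y ∈ {0}. (0, 0): f_x = 0, f = 0 — SINGULAR.
  x = 1: f_y(1, y) = 3*y**2 + 6*y - 2; no integer root y with |y| ≤ 4.
  x = 2: f_y(2, y) = 3*y**2 + 10*y - 8; vanishes at y ∈ {-4}. (2, -4): f_x = 48 ≠ 0.
  x = 3: f_y(3, y) = 3*y**2 + 14*y - 18; no integer root y with |y| ≤ 4.
  x = 4: f_y(4, y) = 3*y**2 + 18*y - 32; no integer root y with |y| ≤ 4.
Only singular point on the grid: (0, 0).
Classify: substitute x = 0 + u, y = 0 + v and expand: f = -u**3 - 2*u**2*v - u**2 + 2*u*v**2 + v**3 + v**2.
No constant or linear terms (consistent with a singular point). Quadratic part: -u**2 + v**2. Cubic part: -u**3 - 2*u**2*v + 2*u*v**2 + v**3.
The quadratic part v**2 - u**2 = (v − u)(v + u) splits into two distinct linear factors, so there are two distinct tangent lines y − 0 = ±(x − 0) — this is a node (ordinary double point).
Classification: node.


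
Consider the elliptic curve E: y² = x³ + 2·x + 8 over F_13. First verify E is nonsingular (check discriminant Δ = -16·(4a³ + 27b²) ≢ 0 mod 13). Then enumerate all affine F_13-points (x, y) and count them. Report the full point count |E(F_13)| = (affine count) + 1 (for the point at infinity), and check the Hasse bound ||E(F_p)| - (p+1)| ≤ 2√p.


Affine points = {(5, 0), (7, 1), (7, 12), (8, 4), (8, 9), (9, 1), (9, 12), (10, 1), (10, 12), (11, 3), (11, 10)}; affine count = 11; |E(F_13)| = 12.

Discriminant check: Δ ∝ 4a³ + 27b² = 4·2³ + 27·8² = 4·8 + 27·64 ≡ 5 (mod 13). Nonzero ⇒ E is nonsingular.
For each x ∈ F_13, compute rhs = x³ + 2·x + 8 mod 13, then count y ∈ F_13 with y² ≡ rhs.
  x = 0: rhs = 8, matching y values: none (0 points).
  x = 1: rhs = 11, matching y values: none (0 points).
  x = 2: rhs = 7, matching y values: none (0 points).
  x = 3: rhs = 2, matching y values: none (0 points).
  x = 4: rhs = 2, matching y values: none (0 points).
  x = 5: rhs = 0, matching y values: 0 (1 points).
  x = 6: rhs = 2, matching y values: none (0 points).
  x = 7: rhs = 1, matching y values: 1, 12 (2 points).
  x = 8: rhs = 3, matching y values: 4, 9 (2 points).
  x = 9: rhs = 1, matching y values: 1, 12 (2 points).
  x = 10: rhs = 1, matching y values: 1, 12 (2 points).
  x = 11: rhs = 9, matching y values: 3, 10 (2 points).
  x = 12: rhs = 5, matching y values: none (0 points).
Total affine count: 11.
Full point count |E(F_13)| = 11 + 1 = 12.
Hasse bound: |12 − (13+1)| = |-2| = 2 ≤ 2√13 ≈ 7.2111 ✓.


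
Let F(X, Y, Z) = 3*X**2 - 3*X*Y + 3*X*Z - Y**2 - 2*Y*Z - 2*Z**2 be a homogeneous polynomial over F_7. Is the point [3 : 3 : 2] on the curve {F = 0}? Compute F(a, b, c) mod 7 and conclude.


F(3,3,2) ≡ 3 (mod 7); P is NOT on the curve.

Evaluate F(3, 3, 2) term-by-term (mod 7).
  3*X**2 ↦ 3·9·1·1 = 27
  -3*X*Y ↦ -3·3·3·1 = -27
  3*X*Z ↦ 3·3·1·2 = 18
  -Y**2 ↦ -1·1·9·1 = -9
  -2*Y*Z ↦ -2·1·3·2 = -12
  -2*Z**2 ↦ -2·1·1·4 = -8
Sum: F(3, 3, 2) = (27) + (-27) + (18) + (-9) + (-12) + (-8) = -11.
Reducing mod 7: -11 ≡ 3 (mod 7).
Since F(a, b, c) ≡ 3 ≠ 0 (mod 7), P does NOT lie on the curve.


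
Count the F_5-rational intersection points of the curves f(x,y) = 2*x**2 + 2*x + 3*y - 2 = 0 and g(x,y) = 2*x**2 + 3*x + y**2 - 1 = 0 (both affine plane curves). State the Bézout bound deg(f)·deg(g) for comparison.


Common zeros: {(0, 4), (1, 1)}; count = 2; Bézout bound = 4.

deg(f) = 2, deg(g) = 2, so Bézout bound = 4.
Scan x ∈ F_5. For each x, list the y ∈ F_5 with f(x, y) ≡ 0 and those with g(x, y) ≡ 0 (mod 5); the common zeros in that column are the intersection.
  x = 0: f ≡ 0 at y ∈ {4}; g ≡ 0 at y ∈ {1, 4}; common: {4}.
  x = 1: f ≡ 0 at y ∈ {1}; g ≡ 0 at y ∈ {1, 4}; common: {1}.
  x = 2: f ≡ 0 at y ∈ {0}; g ≡ 0 at y ∈ ∅; common: ∅.
  x = 3: f ≡ 0 at y ∈ {1}; g ≡ 0 at y ∈ {2, 3}; common: ∅.
  x = 4: f ≡ 0 at y ∈ {4}; g ≡ 0 at y ∈ ∅; common: ∅.
Collecting: common zeros = {(0, 4), (1, 1)}, so the count is 2.
Comparison with the Bézout bound: 2 ≤ 4 = deg(f)·deg(g), as expected for curves with no common component (the affine F_5-count falls short of the bound because intersections may lie at infinity, over extension fields, or carry multiplicity).


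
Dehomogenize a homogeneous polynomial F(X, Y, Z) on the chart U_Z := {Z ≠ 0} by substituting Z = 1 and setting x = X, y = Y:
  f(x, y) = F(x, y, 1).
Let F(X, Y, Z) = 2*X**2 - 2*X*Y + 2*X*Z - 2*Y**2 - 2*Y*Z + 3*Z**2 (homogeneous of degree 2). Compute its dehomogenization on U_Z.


f(x, y) = 2*x**2 - 2*x*y + 2*x - 2*y**2 - 2*y + 3

On U_Z we set Z = 1. Each monomial c·X^i·Y^j·Z^k in F becomes c·x^i·y^j·1^k = c·x^i·y^j.
Substituting Z = 1: F(X, Y, 1) = 2*x**2 - 2*x*y + 2*x - 2*y**2 - 2*y + 3.
Note: deg(f) ≤ deg(F) = 2; strict inequality happens when F is divisible by Z (lost terms).


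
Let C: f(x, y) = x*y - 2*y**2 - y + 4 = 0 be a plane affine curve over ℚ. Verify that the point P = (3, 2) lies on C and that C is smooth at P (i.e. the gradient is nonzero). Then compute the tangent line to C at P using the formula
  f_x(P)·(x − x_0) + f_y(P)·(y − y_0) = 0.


Tangent line at P: 2*x - 6*y + 6 = 0.

Step 1: f(3, 2) = 0, so P lies on C.
Step 2: partial derivatives
  f_x(x, y) = y, f_y(x, y) = x - 4*y - 1.
  f_x(P) = 2, f_y(P) = -6 (gradient nonzero, so P is smooth).
Step 3: tangent line at P: 2·(x − 3) + -6·(y − 2) = 0.
Expanding: 2*x - 6*y + 6 = 0.


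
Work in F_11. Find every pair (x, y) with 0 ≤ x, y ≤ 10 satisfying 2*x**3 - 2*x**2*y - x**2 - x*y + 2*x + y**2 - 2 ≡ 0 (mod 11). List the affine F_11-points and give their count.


Affine F_11-points: {(1, 5), (1, 9), (2, 5), (3, 2), (3, 8), (5, 3), (5, 8), (6, 4), (6, 8), (7, 0), (7, 6), (8, 5), (8, 10)}; count = 13.

For each of the 121 pairs (x, y) ∈ F_11², evaluate f(x, y) mod 11. Record the zeros.
  x = 0: [0↦9, 1↦10, 2↦2, 3↦7, 4↦3, 5↦1, 6↦1, 7↦3, 8↦7, 9↦2, 10↦10]  zeros at y ∈ ∅
  x = 1: [0↦1, 1↦10, 2↦10, 3↦1, 4↦5, 5↦0, 6↦8, 7↦7, 8↦8, 9↦0, 10↦5]  zeros at y ∈ {5, 9}
  x = 2: [0↦3, 1↦5, 2↦9, 3↦4, 4↦1, 5↦0, 6↦1, 7↦4, 8↦9, 9↦5, 10↦3]  zeros at y ∈ {5}
  x = 3: [0↦5, 1↦7, 2↦0, 3↦6, 4↦3, 5↦2, 6↦3, 7↦6, 8↦0, 9↦7, 10↦5]  zeros at y ∈ {2, 8}
  x = 4: [0↦8, 1↦6, 2↦6, 3↦8, 4↦1, 5↦7, 6↦4, 7↦3, 8↦4, 9↦7, 10↦1]  zeros at y ∈ ∅
  x = 5: [0↦2, 1↦3, 2↦6, 3↦0, 4↦7, 5↦5, 6↦5, 7↦7, 8↦0, 9↦6, 10↦3]  zeros at y ∈ {3, 8}
  x = 6: [0↦10, 1↦10, 2↦1, 3↦5, 4↦0, 5↦8, 6↦7, 7↦8, 8↦0, 9↦5, 10↦1]  zeros at y ∈ {4, 8}
  x = 7: [0↦0, 1↦6, 2↦3, 3↦2, 4↦3, 5↦6, 6↦0, 7↦7, 8↦5, 9↦5, 10↦7]  zeros at y ∈ {0, 6}
  x = 8: [0↦6, 1↦3, 2↦2, 3↦3, 4↦6, 5↦0, 6↦7, 7↦5, 8↦5, 9↦7, 10↦0]  zeros at y ∈ {5, 10}
  x = 9: [0↦7, 1↦2, 2↦10, 3↦9, 4↦10, 5↦2, 6↦7, 7↦3, 8↦1, 9↦1, 10↦3]  zeros at y ∈ ∅
  x = 10: [0↦4, 1↦4, 2↦6, 3↦10, 4↦5, 5↦2, 6↦1, 7↦2, 8↦5, 9↦10, 10↦6]  zeros at y ∈ ∅
Collecting zeros: affine points = {(1, 5), (1, 9), (2, 5), (3, 2), (3, 8), (5, 3), (5, 8), (6, 4), (6, 8), (7, 0), (7, 6), (8, 5), (8, 10)}.
Total count |C(F_11)_aff| = 13.


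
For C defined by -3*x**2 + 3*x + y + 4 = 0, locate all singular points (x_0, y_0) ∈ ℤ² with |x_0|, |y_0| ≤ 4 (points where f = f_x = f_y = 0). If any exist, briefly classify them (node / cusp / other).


No singular points in the scanned grid; C is smooth there.

Compute partial derivatives:
  f_x = 3 - 6*x.
  f_y = 1.
f_y = 1 is a nonzero constant, so f_y never vanishes: no point (x, y) can satisfy f = f_x = f_y = 0. In particular no (x, y) ∈ {−4, ..., 4}² is singular; the curve is smooth.


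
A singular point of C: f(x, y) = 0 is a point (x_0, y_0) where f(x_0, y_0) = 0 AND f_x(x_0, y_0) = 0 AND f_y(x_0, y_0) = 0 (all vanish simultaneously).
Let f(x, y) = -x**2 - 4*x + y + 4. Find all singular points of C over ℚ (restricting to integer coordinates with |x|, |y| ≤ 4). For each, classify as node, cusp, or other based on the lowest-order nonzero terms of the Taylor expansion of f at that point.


No singular points in the scanned grid; C is smooth there.

Compute partial derivatives:
  f_x = -2*x - 4.
  f_y = 1.
f_y = 1 is a nonzero constant, so f_y never vanishes: no point (x, y) can satisfy f = f_x = f_y = 0. In particular no (x, y) ∈ {−4, ..., 4}² is singular; the curve is smooth.


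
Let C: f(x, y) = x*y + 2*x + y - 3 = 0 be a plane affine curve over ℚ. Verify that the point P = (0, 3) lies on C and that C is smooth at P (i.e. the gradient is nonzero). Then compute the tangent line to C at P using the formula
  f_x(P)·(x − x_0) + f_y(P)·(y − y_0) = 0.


Tangent line at P: 5*x + y - 3 = 0.

Step 1: f(0, 3) = 0, so P lies on C.
Step 2: partial derivatives
  f_x(x, y) = y + 2, f_y(x, y) = x + 1.
  f_x(P) = 5, f_y(P) = 1 (gradient nonzero, so P is smooth).
Step 3: tangent line at P: 5·(x − 0) + 1·(y − 3) = 0.
Expanding: 5*x + y - 3 = 0.


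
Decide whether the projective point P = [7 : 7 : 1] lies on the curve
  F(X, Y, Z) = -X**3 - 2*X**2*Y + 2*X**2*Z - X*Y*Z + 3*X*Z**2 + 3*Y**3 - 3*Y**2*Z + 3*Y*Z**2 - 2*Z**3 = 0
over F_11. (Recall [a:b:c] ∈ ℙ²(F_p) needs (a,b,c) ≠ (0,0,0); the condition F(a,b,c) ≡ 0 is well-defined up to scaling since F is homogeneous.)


F(7,7,1) ≡ 8 (mod 11); P is NOT on the curve.

Evaluate F(7, 7, 1) term-by-term (mod 11).
  -X**3 ↦ -1·343·1·1 = -343
  -2*X**2*Y ↦ -2·49·7·1 = -686
  2*X**2*Z ↦ 2·49·1·1 = 98
  -X*Y*Z ↦ -1·7·7·1 = -49
  3*X*Z**2 ↦ 3·7·1·1 = 21
  3*Y**3 ↦ 3·1·343·1 = 1029
  -3*Y**2*Z ↦ -3·1·49·1 = -147
  3*Y*Z**2 ↦ 3·1·7·1 = 21
  -2*Z**3 ↦ -2·1·1·1 = -2
Sum: F(7, 7, 1) = (-343) + (-686) + (98) + (-49) + (21) + (1029) + (-147) + (21) + (-2) = -58.
Reducing mod 11: -58 ≡ 8 (mod 11).
Since F(a, b, c) ≡ 8 ≠ 0 (mod 11), P does NOT lie on the curve.


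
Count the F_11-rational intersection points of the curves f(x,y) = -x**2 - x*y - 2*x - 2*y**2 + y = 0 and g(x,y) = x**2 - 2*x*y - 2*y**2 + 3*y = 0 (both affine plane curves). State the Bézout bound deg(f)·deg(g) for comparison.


Common zeros: {(0, 0)}; count = 1; Bézout bound = 4.

deg(f) = 2, deg(g) = 2, so Bézout bound = 4.
Scan x ∈ F_11. For each x, list the y ∈ F_11 with f(x, y) ≡ 0 and those with g(x, y) ≡ 0 (mod 11); the common zeros in that column are the intersection.
  x = 0: f ≡ 0 at y ∈ {0, 6}; g ≡ 0 at y ∈ {0, 7}; common: {0}.
  x = 1: f ≡ 0 at y ∈ {2, 9}; g ≡ 0 at y ∈ {1, 5}; common: ∅.
  x = 2: f ≡ 0 at y ∈ {1, 4}; g ≡ 0 at y ∈ {8}; common: ∅.
  x = 3: f ≡ 0 at y ∈ {4, 6}; g ≡ 0 at y ∈ {7, 8}; common: ∅.
  x = 4: f ≡ 0 at y ∈ {7, 8}; g ≡ 0 at y ∈ ∅; common: ∅.
  x = 5: f ≡ 0 at y ∈ {10}; g ≡ 0 at y ∈ ∅; common: ∅.
  x = 6: f ≡ 0 at y ∈ {1, 2}; g ≡ 0 at y ∈ ∅; common: ∅.
  x = 7: f ≡ 0 at y ∈ {3, 5}; g ≡ 0 at y ∈ ∅; common: ∅.
  x = 8: f ≡ 0 at y ∈ {5, 8}; g ≡ 0 at y ∈ ∅; common: ∅.
  x = 9: f ≡ 0 at y ∈ {0, 7}; g ≡ 0 at y ∈ {4, 5}; common: ∅.
  x = 10: f ≡ 0 at y ∈ {3, 9}; g ≡ 0 at y ∈ {4}; common: ∅.
Collecting: common zeros = {(0, 0)}, so the count is 1.
Comparison with the Bézout bound: 1 ≤ 4 = deg(f)·deg(g), as expected for curves with no common component (the affine F_11-count falls short of the bound because intersections may lie at infinity, over extension fields, or carry multiplicity).


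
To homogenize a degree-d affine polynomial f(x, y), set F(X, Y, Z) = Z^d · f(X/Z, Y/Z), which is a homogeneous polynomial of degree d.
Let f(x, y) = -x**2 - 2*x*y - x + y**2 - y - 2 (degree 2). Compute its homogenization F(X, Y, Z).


F(X, Y, Z) = -X**2 - 2*X*Y - X*Z + Y**2 - Y*Z - 2*Z**2

deg(f) = 2.
Substitute x = X/Z, y = Y/Z into f, then multiply by Z^2.
  monomial -1·x^2·y^0 ↦ -1·X^2·Y^0·Z^0.
  monomial -2·x^1·y^1 ↦ -2·X^1·Y^1·Z^0.
  monomial -1·x^1·y^0 ↦ -1·X^1·Y^0·Z^1.
  monomial 1·x^0·y^2 ↦ 1·X^0·Y^2·Z^0.
  monomial -1·x^0·y^1 ↦ -1·X^0·Y^1·Z^1.
  monomial -2·x^0·y^0 ↦ -2·X^0·Y^0·Z^2.
Collecting: F(X, Y, Z) = -X**2 - 2*X*Y - X*Z + Y**2 - Y*Z - 2*Z**2.


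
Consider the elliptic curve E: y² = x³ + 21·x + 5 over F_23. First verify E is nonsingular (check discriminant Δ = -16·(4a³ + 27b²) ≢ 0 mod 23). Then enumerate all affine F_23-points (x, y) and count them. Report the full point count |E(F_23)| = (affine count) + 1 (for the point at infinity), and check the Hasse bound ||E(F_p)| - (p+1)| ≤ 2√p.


Affine points = {(1, 2), (1, 21), (2, 3), (2, 20), (3, 7), (3, 16), (6, 5), (6, 18), (7, 9), (7, 14), (8, 8), (8, 15), (9, 7), (9, 16), (11, 7), (11, 16), (17, 10), (17, 13), (19, 8), (19, 15), (21, 1), (21, 22), (22, 11), (22, 12)}; affine count = 24; |E(F_23)| = 25.

Discriminant check: Δ ∝ 4a³ + 27b² = 4·21³ + 27·5² = 4·9261 + 27·25 ≡ 22 (mod 23). Nonzero ⇒ E is nonsingular.
For each x ∈ F_23, compute rhs = x³ + 21·x + 5 mod 23, then count y ∈ F_23 with y² ≡ rhs.
  x = 0: rhs = 5, matching y values: none (0 points).
  x = 1: rhs = 4, matching y values: 2, 21 (2 points).
  x = 2: rhs = 9, matching y values: 3, 20 (2 points).
  x = 3: rhs = 3, matching y values: 7, 16 (2 points).
  x = 4: rhs = 15, matching y values: none (0 points).
  x = 5: rhs = 5, matching y values: none (0 points).
  x = 6: rhs = 2, matching y values: 5, 18 (2 points).
  x = 7: rhs = 12, matching y values: 9, 14 (2 points).
  x = 8: rhs = 18, matching y values: 8, 15 (2 points).
  x = 9: rhs = 3, matching y values: 7, 16 (2 points).
  x = 10: rhs = 19, matching y values: none (0 points).
  x = 11: rhs = 3, matching y values: 7, 16 (2 points).
  x = 12: rhs = 7, matching y values: none (0 points).
  x = 13: rhs = 14, matching y values: none (0 points).
  x = 14: rhs = 7, matching y values: none (0 points).
  x = 15: rhs = 15, matching y values: none (0 points).
  x = 16: rhs = 21, matching y values: none (0 points).
  x = 17: rhs = 8, matching y values: 10, 13 (2 points).
  x = 18: rhs = 5, matching y values: none (0 points).
  x = 19: rhs = 18, matching y values: 8, 15 (2 points).
  x = 20: rhs = 7, matching y values: none (0 points).
  x = 21: rhs = 1, matching y values: 1, 22 (2 points).
  x = 22: rhs = 6, matching y values: 11, 12 (2 points).
Total affine count: 24.
Full point count |E(F_23)| = 24 + 1 = 25.
Hasse bound: |25 − (23+1)| = |1| = 1 ≤ 2√23 ≈ 9.5917 ✓.


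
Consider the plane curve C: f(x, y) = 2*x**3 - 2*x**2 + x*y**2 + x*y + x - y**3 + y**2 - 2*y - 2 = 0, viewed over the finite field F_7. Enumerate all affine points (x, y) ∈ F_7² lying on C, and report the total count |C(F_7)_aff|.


Affine F_7-points: {(0, 5), (2, 5), (3, 3), (4, 0), (5, 0), (6, 0), (6, 2), (6, 5)}; count = 8.

For each of the 49 pairs (x, y) ∈ F_7², evaluate f(x, y) mod 7. Record the zeros.
  x = 0: [0↦5, 1↦3, 2↦4, 3↦2, 4↦5, 5↦0, 6↦2]  zeros at y ∈ {5}
  x = 1: [0↦6, 1↦6, 2↦4, 3↦1, 4↦5, 5↦3, 6↦3]  zeros at y ∈ ∅
  x = 2: [0↦1, 1↦3, 2↦5, 3↦1, 4↦6, 5↦0, 6↦5]  zeros at y ∈ {5}
  x = 3: [0↦2, 1↦6, 2↦5, 3↦0, 4↦6, 5↦3, 6↦6]  zeros at y ∈ {3}
  x = 4: [0↦0, 1↦6, 2↦2, 3↦3, 4↦3, 5↦3, 6↦4]  zeros at y ∈ {0}
  x = 5: [0↦0, 1↦1, 2↦1, 3↦1, 4↦2, 5↦5, 6↦4]  zeros at y ∈ {0}
  x = 6: [0↦0, 1↦3, 2↦0, 3↦6, 4↦1, 5↦0, 6↦4]  zeros at y ∈ {0, 2, 5}
Collecting zeros: affine points = {(0, 5), (2, 5), (3, 3), (4, 0), (5, 0), (6, 0), (6, 2), (6, 5)}.
Total count |C(F_7)_aff| = 8.


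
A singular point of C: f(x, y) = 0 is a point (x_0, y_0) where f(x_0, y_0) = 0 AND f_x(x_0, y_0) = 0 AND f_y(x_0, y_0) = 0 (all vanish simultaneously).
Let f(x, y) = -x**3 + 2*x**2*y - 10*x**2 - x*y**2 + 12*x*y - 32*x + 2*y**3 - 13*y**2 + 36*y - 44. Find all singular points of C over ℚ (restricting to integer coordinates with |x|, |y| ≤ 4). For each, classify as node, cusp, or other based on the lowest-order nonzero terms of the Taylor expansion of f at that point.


Singular points: {(-2, 2)}; classification: cusp.

Compute partial derivatives:
  f_x = -3*x**2 + 4*x*y - 20*x - y**2 + 12*y - 32.
  f_y = 2*x**2 - 2*x*y + 12*x + 6*y**2 - 26*y + 36.
Scan x_0 ∈ {−4, ..., 4}. For each x_0, f_y(x_0, y) is a polynomial in y; find its integer roots y ∈ {−4, ..., 4}, then test f_x and f at those candidates.
  x = -4: f_y(-4, y) = 6*y**2 - 18*y + 20; no integer root y with |y| ≤ 4.
  x = -3: f_y(-3, y) = 6*y**2 - 20*y + 18; no integer root y with |y| ≤ 4.
  x = -2: f_y(-2, y) = 6*y**2 - 22*y + 20; vanishes at y ∈ {2}. (-2, 2): f_x = 0, f = 0 — SINGULAR.
  x = -1: f_y(-1, y) = 6*y**2 - 24*y + 26; no integer root y with |y| ≤ 4.
  x = 0: f_y(0, y) = 6*y**2 - 26*y + 36; no integer root y with |y| ≤ 4.
  x = 1: f_y(1, y) = 6*y**2 - 28*y + 50; no integer root y with |y| ≤ 4.
  x = 2: f_y(2, y) = 6*y**2 - 30*y + 68; no integer root y with |y| ≤ 4.
  x = 3: f_y(3, y) = 6*y**2 - 32*y + 90; no integer root y with |y| ≤ 4.
  x = 4: f_y(4, y) = 6*y**2 - 34*y + 116; no integer root y with |y| ≤ 4.
Only singular point on the grid: (-2, 2).
Classify: substitute x = -2 + u, y = 2 + v and expand: f = -u**3 + 2*u**2*v - u*v**2 + 2*v**3 + v**2.
No constant or linear terms (consistent with a singular point). Quadratic part: v**2. Cubic part: -u**3 + 2*u**2*v - u*v**2 + 2*v**3.
The quadratic part v**2 is a perfect square, so there is a single (double) tangent line v = 0, i.e. y = 2. Restricting the cubic part to that line (v = 0) leaves -u**3 ≠ 0, so f is not divisible by v and the branch is v² ≈ u**3 to lowest order — this is a cusp.
Classification: cusp.


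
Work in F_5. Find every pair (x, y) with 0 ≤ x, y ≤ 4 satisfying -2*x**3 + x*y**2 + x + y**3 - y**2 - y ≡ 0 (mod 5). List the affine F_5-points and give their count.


Affine F_5-points: {(0, 0), (0, 3), (1, 2)}; count = 3.

For each of the 25 pairs (x, y) ∈ F_5², evaluate f(x, y) mod 5. Record the zeros.
  x = 0: [0↦0, 1↦4, 2↦2, 3↦0, 4↦4]  zeros at y ∈ {0, 3}
  x = 1: [0↦4, 1↦4, 2↦0, 3↦3, 4↦4]  zeros at y ∈ {2}
  x = 2: [0↦1, 1↦2, 2↦1, 3↦4, 4↦2]  zeros at y ∈ ∅
  x = 3: [0↦4, 1↦1, 2↦3, 3↦1, 4↦1]  zeros at y ∈ ∅
  x = 4: [0↦1, 1↦4, 2↦4, 3↦2, 4↦4]  zeros at y ∈ ∅
Collecting zeros: affine points = {(0, 0), (0, 3), (1, 2)}.
Total count |C(F_5)_aff| = 3.


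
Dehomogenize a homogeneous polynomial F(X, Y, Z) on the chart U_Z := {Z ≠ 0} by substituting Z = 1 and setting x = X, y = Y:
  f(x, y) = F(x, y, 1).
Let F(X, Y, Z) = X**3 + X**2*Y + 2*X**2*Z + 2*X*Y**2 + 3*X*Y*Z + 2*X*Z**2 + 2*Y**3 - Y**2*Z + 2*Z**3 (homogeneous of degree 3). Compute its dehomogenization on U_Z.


f(x, y) = x**3 + x**2*y + 2*x**2 + 2*x*y**2 + 3*x*y + 2*x + 2*y**3 - y**2 + 2

On U_Z we set Z = 1. Each monomial c·X^i·Y^j·Z^k in F becomes c·x^i·y^j·1^k = c·x^i·y^j.
Substituting Z = 1: F(X, Y, 1) = x**3 + x**2*y + 2*x**2 + 2*x*y**2 + 3*x*y + 2*x + 2*y**3 - y**2 + 2.
Note: deg(f) ≤ deg(F) = 3; strict inequality happens when F is divisible by Z (lost terms).


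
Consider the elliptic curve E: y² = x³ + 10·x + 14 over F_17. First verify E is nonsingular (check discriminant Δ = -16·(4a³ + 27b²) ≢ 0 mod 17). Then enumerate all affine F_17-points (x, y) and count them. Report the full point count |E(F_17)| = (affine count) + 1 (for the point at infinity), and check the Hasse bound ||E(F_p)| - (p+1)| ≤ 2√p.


Affine points = {(1, 5), (1, 12), (2, 5), (2, 12), (4, 4), (4, 13), (5, 6), (5, 11), (6, 1), (6, 16), (7, 6), (7, 11), (9, 0), (10, 3), (10, 14), (12, 3), (12, 14), (14, 5), (14, 12)}; affine count = 19; |E(F_17)| = 20.

Discriminant check: Δ ∝ 4a³ + 27b² = 4·10³ + 27·14² = 4·1000 + 27·196 ≡ 10 (mod 17). Nonzero ⇒ E is nonsingular.
For each x ∈ F_17, compute rhs = x³ + 10·x + 14 mod 17, then count y ∈ F_17 with y² ≡ rhs.
  x = 0: rhs = 14, matching y values: none (0 points).
  x = 1: rhs = 8, matching y values: 5, 12 (2 points).
  x = 2: rhs = 8, matching y values: 5, 12 (2 points).
  x = 3: rhs = 3, matching y values: none (0 points).
  x = 4: rhs = 16, matching y values: 4, 13 (2 points).
  x = 5: rhs = 2, matching y values: 6, 11 (2 points).
  x = 6: rhs = 1, matching y values: 1, 16 (2 points).
  x = 7: rhs = 2, matching y values: 6, 11 (2 points).
  x = 8: rhs = 11, matching y values: none (0 points).
  x = 9: rhs = 0, matching y values: 0 (1 points).
  x = 10: rhs = 9, matching y values: 3, 14 (2 points).
  x = 11: rhs = 10, matching y values: none (0 points).
  x = 12: rhs = 9, matching y values: 3, 14 (2 points).
  x = 13: rhs = 12, matching y values: none (0 points).
  x = 14: rhs = 8, matching y values: 5, 12 (2 points).
  x = 15: rhs = 3, matching y values: none (0 points).
  x = 16: rhs = 3, matching y values: none (0 points).
Total affine count: 19.
Full point count |E(F_17)| = 19 + 1 = 20.
Hasse bound: |20 − (17+1)| = |2| = 2 ≤ 2√17 ≈ 8.2462 ✓.
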